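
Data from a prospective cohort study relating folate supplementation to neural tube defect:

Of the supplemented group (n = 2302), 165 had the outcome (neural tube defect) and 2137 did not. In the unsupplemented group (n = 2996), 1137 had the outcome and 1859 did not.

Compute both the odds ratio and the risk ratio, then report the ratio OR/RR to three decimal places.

0.668

From the description: a = 165, b = 2137, c = 1137, d = 1859.
OR = (165·1859)/(2137·1137) = 306735/2429769 = 0.12624
Risk in exposed = 165/2302 = 0.07168; risk in unexposed = 1137/2996 = 0.37951; RR = 0.18887
OR/RR = 0.12624 / 0.18887 = 0.66840
The outcome is not rare, so the OR lies further from 1 than the RR.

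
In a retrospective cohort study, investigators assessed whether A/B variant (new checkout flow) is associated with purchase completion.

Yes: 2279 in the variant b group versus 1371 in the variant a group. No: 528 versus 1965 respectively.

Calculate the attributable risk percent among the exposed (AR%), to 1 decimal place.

49.4

From the description: a = 2279, b = 528, c = 1371, d = 1965.
Risk in exposed = 2279/2807 = 0.81190; risk in unexposed = 1371/3336 = 0.41097.
RR = 0.81190/0.41097 = 1.97556
AR% = (RR − 1)/RR × 100 = (1.97556 − 1)/1.97556 × 100 = 49.3815%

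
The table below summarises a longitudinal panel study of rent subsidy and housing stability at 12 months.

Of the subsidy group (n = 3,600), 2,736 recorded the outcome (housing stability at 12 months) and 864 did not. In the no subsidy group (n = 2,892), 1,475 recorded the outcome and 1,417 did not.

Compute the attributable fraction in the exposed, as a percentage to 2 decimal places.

From the description: a = 2736, b = 864, c = 1475, d = 1417.
Risk in exposed = 2736/3600 = 0.76000; risk in unexposed = 1475/2892 = 0.51003.
RR = 0.76000/0.51003 = 1.49012
AR% = (RR − 1)/RR × 100 = (1.49012 − 1)/1.49012 × 100 = 32.8911%

32.89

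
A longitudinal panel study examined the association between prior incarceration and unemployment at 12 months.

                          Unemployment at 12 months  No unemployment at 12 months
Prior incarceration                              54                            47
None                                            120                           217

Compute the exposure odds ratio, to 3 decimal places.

2.078

Cells: a = 54, b = 47, c = 120, d = 217.
OR = (a·d)/(b·c) = (54 × 217) / (47 × 120) = 11718 / 5640 = 2.07766
The odds of unemployment at 12 months are about 2.08 times as high in the prior incarceration group.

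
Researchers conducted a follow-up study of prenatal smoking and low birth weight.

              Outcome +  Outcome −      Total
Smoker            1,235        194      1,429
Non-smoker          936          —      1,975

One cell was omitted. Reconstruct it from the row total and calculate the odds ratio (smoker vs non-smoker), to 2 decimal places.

The missing cell is in the unexposed row: 1975 − 936 = 1039.
So a = 1235, b = 194, c = 936, d = 1039.
OR = (a·d)/(b·c) = (1235 × 1039) / (194 × 936) = 1283165 / 181584 = 7.06651

7.07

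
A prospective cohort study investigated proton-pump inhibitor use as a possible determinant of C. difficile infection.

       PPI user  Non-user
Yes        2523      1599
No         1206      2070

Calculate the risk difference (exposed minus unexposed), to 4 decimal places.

0.2408

Reading the table with exposure as columns: a = 2523 (PPI user, case), b = 1206 (PPI user, non-case), c = 1599 (Non-user, case), d = 2070.
Risk in exposed = 2523/3729 = 0.676589; risk in unexposed = 1599/3669 = 0.435814.
Risk difference = 0.676589 − 0.435814 = 0.240775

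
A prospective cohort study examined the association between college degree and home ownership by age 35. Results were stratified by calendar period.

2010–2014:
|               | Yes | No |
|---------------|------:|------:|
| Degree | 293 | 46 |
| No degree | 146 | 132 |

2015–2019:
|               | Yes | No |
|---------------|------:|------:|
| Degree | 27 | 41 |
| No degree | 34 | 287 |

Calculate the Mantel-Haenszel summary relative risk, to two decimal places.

1.79

RR_MH = Σ(aᵢ·n₀ᵢ/nᵢ) / Σ(cᵢ·n₁ᵢ/nᵢ), with n₁ᵢ = aᵢ+bᵢ (exposed), n₀ᵢ = cᵢ+dᵢ (unexposed), nᵢ = n₁ᵢ+n₀ᵢ.
Stratum 1 (2010–2014): n₁ = 339, n₀ = 278, n = 617; a·n₀/n = 293·278/617 = 132.0162; c·n₁/n = 146·339/617 = 80.2172
Stratum 2 (2015–2019): n₁ = 68, n₀ = 321, n = 389; a·n₀/n = 27·321/389 = 22.2802; c·n₁/n = 34·68/389 = 5.9434
RR_MH = (132.0162 + 22.2802) / (80.2172 + 5.9434) = 154.2964 / 86.1606 = 1.79080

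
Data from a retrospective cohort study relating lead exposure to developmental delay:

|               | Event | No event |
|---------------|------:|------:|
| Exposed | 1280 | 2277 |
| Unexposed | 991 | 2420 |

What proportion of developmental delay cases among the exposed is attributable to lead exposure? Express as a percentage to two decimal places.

Cells: a = 1280, b = 2277, c = 991, d = 2420.
Risk in exposed = 1280/3557 = 0.35985; risk in unexposed = 991/3411 = 0.29053.
RR = 0.35985/0.29053 = 1.23861
AR% = (RR − 1)/RR × 100 = (1.23861 − 1)/1.23861 × 100 = 19.2643%

19.26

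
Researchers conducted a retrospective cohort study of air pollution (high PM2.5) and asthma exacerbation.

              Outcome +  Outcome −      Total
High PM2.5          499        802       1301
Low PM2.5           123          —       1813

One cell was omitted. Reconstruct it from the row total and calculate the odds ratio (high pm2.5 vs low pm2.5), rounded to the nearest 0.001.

The missing cell is in the unexposed row: 1813 − 123 = 1690.
So a = 499, b = 802, c = 123, d = 1690.
OR = (a·d)/(b·c) = (499 × 1690) / (802 × 123) = 843310 / 98646 = 8.54885

8.549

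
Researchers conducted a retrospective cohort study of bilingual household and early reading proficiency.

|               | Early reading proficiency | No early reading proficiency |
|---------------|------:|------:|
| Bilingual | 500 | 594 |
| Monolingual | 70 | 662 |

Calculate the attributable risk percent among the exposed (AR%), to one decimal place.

79.1

Cells: a = 500, b = 594, c = 70, d = 662.
Risk in exposed = 500/1094 = 0.45704; risk in unexposed = 70/732 = 0.09563.
RR = 0.45704/0.09563 = 4.77932
AR% = (RR − 1)/RR × 100 = (4.77932 − 1)/4.77932 × 100 = 79.0765%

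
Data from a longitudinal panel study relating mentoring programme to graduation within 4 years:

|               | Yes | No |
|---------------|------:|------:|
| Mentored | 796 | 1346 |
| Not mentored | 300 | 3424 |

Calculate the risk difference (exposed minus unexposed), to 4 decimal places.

0.2911

Cells: a = 796, b = 1346, c = 300, d = 3424.
Risk in exposed = 796/2142 = 0.371615; risk in unexposed = 300/3724 = 0.080559.
Risk difference = 0.371615 − 0.080559 = 0.291057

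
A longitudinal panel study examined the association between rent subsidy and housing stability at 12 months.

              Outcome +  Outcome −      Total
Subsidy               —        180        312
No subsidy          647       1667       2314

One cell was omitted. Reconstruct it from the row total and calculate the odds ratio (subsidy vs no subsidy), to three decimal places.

1.889

The missing cell is in the exposed row: 312 − 180 = 132.
So a = 132, b = 180, c = 647, d = 1667.
OR = (a·d)/(b·c) = (132 × 1667) / (180 × 647) = 220044 / 116460 = 1.88944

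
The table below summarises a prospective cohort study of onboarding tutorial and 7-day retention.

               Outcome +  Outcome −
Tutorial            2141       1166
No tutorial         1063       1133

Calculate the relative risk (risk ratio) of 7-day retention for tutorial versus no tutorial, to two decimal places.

1.34

Cells: a = 2141, b = 1166, c = 1063, d = 1133.
Risk in exposed = 2141/3307 = 0.64741; risk in unexposed = 1063/2196 = 0.48406.
RR = 0.64741 / 0.48406 = 1.33746
The risk among the exposed is 1.34 times that among the unexposed.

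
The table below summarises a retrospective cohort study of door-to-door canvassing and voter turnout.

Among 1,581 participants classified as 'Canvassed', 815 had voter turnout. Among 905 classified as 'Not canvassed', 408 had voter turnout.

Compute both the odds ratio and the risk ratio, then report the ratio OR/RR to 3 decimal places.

1.133

From the description: a = 815, b = 766, c = 408, d = 497.
OR = (815·497)/(766·408) = 405055/312528 = 1.29606
Risk in exposed = 815/1581 = 0.51550; risk in unexposed = 408/905 = 0.45083; RR = 1.14344
OR/RR = 1.29606 / 1.14344 = 1.13347
The outcome is not rare, so the OR lies further from 1 than the RR.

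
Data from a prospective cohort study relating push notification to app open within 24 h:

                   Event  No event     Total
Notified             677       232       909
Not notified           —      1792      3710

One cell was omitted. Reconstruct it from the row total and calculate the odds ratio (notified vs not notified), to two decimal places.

2.73

The missing cell is in the unexposed row: 3710 − 1792 = 1918.
So a = 677, b = 232, c = 1918, d = 1792.
OR = (a·d)/(b·c) = (677 × 1792) / (232 × 1918) = 1213184 / 444976 = 2.72640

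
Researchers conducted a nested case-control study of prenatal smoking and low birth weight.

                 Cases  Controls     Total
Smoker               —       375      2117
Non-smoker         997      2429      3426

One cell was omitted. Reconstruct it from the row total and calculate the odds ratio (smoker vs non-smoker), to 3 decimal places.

11.317

The missing cell is in the exposed row: 2117 − 375 = 1742.
So a = 1742, b = 375, c = 997, d = 2429.
OR = (a·d)/(b·c) = (1742 × 2429) / (375 × 997) = 4231318 / 373875 = 11.31747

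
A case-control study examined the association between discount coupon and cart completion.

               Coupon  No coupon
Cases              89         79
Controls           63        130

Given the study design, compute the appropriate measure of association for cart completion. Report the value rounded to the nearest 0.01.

2.32

Reading the table with exposure as columns: a = 89 (Coupon, case), b = 63 (Coupon, non-case), c = 79 (No coupon, case), d = 130.
This is a case-control study: participants were sampled on outcome status, so risks in the source population cannot be estimated directly — relative risk is not valid here. The odds ratio is the appropriate measure.
OR = (a·d)/(b·c) = (89 × 130) / (63 × 79) = 11570 / 4977 = 2.32469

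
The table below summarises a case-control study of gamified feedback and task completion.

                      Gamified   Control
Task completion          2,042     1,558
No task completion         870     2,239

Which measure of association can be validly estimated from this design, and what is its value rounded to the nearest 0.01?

3.37

Reading the table with exposure as columns: a = 2042 (Gamified, case), b = 870 (Gamified, non-case), c = 1558 (Control, case), d = 2239.
This is a case-control study: participants were sampled on outcome status, so risks in the source population cannot be estimated directly — relative risk is not valid here. The odds ratio is the appropriate measure.
OR = (a·d)/(b·c) = (2042 × 2239) / (870 × 1558) = 4572038 / 1355460 = 3.37305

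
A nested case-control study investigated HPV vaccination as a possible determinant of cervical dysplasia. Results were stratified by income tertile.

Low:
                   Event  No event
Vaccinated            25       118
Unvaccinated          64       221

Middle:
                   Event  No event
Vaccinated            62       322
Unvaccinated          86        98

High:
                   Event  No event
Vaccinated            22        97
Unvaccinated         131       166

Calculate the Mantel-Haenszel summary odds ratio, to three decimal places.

OR_MH = Σ(aᵢdᵢ/nᵢ) / Σ(bᵢcᵢ/nᵢ), where nᵢ is the stratum total.
Stratum 1 (Low): n = 428; a·d/n = 25·221/428 = 12.9089; b·c/n = 118·64/428 = 17.6449
Stratum 2 (Middle): n = 568; a·d/n = 62·98/568 = 10.6972; b·c/n = 322·86/568 = 48.7535
Stratum 3 (High): n = 416; a·d/n = 22·166/416 = 8.7788; b·c/n = 97·131/416 = 30.5457
OR_MH = (12.9089 + 10.6972 + 8.7788) / (17.6449 + 48.7535 + 30.5457) = 32.3849 / 96.9441 = 0.33406

0.334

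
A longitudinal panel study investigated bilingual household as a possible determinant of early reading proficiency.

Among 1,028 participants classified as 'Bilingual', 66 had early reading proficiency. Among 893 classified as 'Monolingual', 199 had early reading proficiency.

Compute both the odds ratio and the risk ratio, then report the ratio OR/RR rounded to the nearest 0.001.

0.830

From the description: a = 66, b = 962, c = 199, d = 694.
OR = (66·694)/(962·199) = 45804/191438 = 0.23926
Risk in exposed = 66/1028 = 0.06420; risk in unexposed = 199/893 = 0.22284; RR = 0.28810
OR/RR = 0.23926 / 0.28810 = 0.83047
The outcome is not rare, so the OR lies further from 1 than the RR.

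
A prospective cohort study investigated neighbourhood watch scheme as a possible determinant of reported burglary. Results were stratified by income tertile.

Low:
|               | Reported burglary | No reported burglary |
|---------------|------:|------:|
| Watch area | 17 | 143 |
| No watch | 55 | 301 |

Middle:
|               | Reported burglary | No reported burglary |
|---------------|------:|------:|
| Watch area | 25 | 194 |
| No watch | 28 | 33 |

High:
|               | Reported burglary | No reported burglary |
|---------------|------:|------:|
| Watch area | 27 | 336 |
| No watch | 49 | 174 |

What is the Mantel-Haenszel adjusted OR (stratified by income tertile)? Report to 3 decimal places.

OR_MH = Σ(aᵢdᵢ/nᵢ) / Σ(bᵢcᵢ/nᵢ), where nᵢ is the stratum total.
Stratum 1 (Low): n = 516; a·d/n = 17·301/516 = 9.9167; b·c/n = 143·55/516 = 15.2422
Stratum 2 (Middle): n = 280; a·d/n = 25·33/280 = 2.9464; b·c/n = 194·28/280 = 19.4000
Stratum 3 (High): n = 586; a·d/n = 27·174/586 = 8.0171; b·c/n = 336·49/586 = 28.0956
OR_MH = (9.9167 + 2.9464 + 8.0171) / (15.2422 + 19.4000 + 28.0956) = 20.8802 / 62.7378 = 0.33282

0.333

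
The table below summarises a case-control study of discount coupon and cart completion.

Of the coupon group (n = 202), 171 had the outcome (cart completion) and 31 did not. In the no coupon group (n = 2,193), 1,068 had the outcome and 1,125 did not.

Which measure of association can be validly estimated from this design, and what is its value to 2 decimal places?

5.81

From the description: a = 171, b = 31, c = 1068, d = 1125.
This is a case-control study: participants were sampled on outcome status, so risks in the source population cannot be estimated directly — relative risk is not valid here. The odds ratio is the appropriate measure.
OR = (a·d)/(b·c) = (171 × 1125) / (31 × 1068) = 192375 / 33108 = 5.81053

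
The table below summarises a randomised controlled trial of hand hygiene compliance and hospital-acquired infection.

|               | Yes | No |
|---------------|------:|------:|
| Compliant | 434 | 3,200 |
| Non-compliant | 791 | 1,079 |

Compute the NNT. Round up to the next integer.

4

Risk in treated group = 434/3634 = 0.11943; risk in control = 791/1870 = 0.42299.
Absolute risk reduction = 0.42299 − 0.11943 = 0.30357
NNT = 1 / ARR = 1 / 0.30357 = 3.294 → round up → 4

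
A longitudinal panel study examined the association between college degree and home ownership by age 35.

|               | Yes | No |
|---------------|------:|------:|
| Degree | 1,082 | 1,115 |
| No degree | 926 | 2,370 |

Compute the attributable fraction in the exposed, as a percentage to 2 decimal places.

42.95

Cells: a = 1082, b = 1115, c = 926, d = 2370.
Risk in exposed = 1082/2197 = 0.49249; risk in unexposed = 926/3296 = 0.28095.
RR = 0.49249/0.28095 = 1.75297
AR% = (RR − 1)/RR × 100 = (1.75297 − 1)/1.75297 × 100 = 42.9538%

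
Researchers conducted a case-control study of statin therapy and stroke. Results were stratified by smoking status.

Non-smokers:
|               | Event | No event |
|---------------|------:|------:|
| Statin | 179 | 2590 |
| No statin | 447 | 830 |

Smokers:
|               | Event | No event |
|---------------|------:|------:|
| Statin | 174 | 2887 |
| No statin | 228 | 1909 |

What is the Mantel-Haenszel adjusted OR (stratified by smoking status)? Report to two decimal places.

OR_MH = Σ(aᵢdᵢ/nᵢ) / Σ(bᵢcᵢ/nᵢ), where nᵢ is the stratum total.
Stratum 1 (Non-smokers): n = 4046; a·d/n = 179·830/4046 = 36.7202; b·c/n = 2590·447/4046 = 286.1419
Stratum 2 (Smokers): n = 5198; a·d/n = 174·1909/5198 = 63.9027; b·c/n = 2887·228/5198 = 126.6326
OR_MH = (36.7202 + 63.9027) / (286.1419 + 126.6326) = 100.6229 / 412.7744 = 0.24377

0.24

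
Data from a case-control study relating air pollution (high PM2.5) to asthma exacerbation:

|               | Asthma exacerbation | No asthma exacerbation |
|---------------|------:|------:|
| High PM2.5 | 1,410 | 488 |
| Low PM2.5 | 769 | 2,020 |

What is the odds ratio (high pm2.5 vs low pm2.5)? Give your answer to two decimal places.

Cells: a = 1410, b = 488, c = 769, d = 2020.
OR = (a·d)/(b·c) = (1410 × 2020) / (488 × 769) = 2848200 / 375272 = 7.58969
The odds of asthma exacerbation are about 7.59 times as high in the high pm2.5 group.

7.59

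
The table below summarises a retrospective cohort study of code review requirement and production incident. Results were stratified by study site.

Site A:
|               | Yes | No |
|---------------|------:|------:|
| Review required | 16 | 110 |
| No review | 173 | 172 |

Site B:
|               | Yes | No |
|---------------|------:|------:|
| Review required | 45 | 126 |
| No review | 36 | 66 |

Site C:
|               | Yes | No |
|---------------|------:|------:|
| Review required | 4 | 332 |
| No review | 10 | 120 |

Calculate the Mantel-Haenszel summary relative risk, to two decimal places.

0.39

RR_MH = Σ(aᵢ·n₀ᵢ/nᵢ) / Σ(cᵢ·n₁ᵢ/nᵢ), with n₁ᵢ = aᵢ+bᵢ (exposed), n₀ᵢ = cᵢ+dᵢ (unexposed), nᵢ = n₁ᵢ+n₀ᵢ.
Stratum 1 (Site A): n₁ = 126, n₀ = 345, n = 471; a·n₀/n = 16·345/471 = 11.7197; c·n₁/n = 173·126/471 = 46.2803
Stratum 2 (Site B): n₁ = 171, n₀ = 102, n = 273; a·n₀/n = 45·102/273 = 16.8132; c·n₁/n = 36·171/273 = 22.5495
Stratum 3 (Site C): n₁ = 336, n₀ = 130, n = 466; a·n₀/n = 4·130/466 = 1.1159; c·n₁/n = 10·336/466 = 7.2103
RR_MH = (11.7197 + 16.8132 + 1.1159) / (46.2803 + 22.5495 + 7.2103) = 29.6488 / 76.0400 = 0.38991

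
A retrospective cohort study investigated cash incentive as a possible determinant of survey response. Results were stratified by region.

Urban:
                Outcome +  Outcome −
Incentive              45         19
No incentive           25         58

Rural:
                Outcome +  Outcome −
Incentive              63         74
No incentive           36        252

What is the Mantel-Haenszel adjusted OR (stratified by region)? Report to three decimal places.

5.801

OR_MH = Σ(aᵢdᵢ/nᵢ) / Σ(bᵢcᵢ/nᵢ), where nᵢ is the stratum total.
Stratum 1 (Urban): n = 147; a·d/n = 45·58/147 = 17.7551; b·c/n = 19·25/147 = 3.2313
Stratum 2 (Rural): n = 425; a·d/n = 63·252/425 = 37.3553; b·c/n = 74·36/425 = 6.2682
OR_MH = (17.7551 + 37.3553) / (3.2313 + 6.2682) = 55.1104 / 9.4995 = 5.80138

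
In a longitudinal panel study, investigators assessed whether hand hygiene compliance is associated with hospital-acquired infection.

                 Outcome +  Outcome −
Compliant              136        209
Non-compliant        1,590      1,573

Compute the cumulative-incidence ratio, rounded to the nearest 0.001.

0.784

Cells: a = 136, b = 209, c = 1590, d = 1573.
Risk in exposed = 136/345 = 0.39420; risk in unexposed = 1590/3163 = 0.50269.
RR = 0.39420 / 0.50269 = 0.78419
The risk is 22% lower among the exposed than among the unexposed.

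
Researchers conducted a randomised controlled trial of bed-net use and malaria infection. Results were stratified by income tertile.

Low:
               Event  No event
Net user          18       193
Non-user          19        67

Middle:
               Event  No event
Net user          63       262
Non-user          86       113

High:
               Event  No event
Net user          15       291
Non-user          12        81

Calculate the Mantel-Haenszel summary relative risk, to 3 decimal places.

0.429

RR_MH = Σ(aᵢ·n₀ᵢ/nᵢ) / Σ(cᵢ·n₁ᵢ/nᵢ), with n₁ᵢ = aᵢ+bᵢ (exposed), n₀ᵢ = cᵢ+dᵢ (unexposed), nᵢ = n₁ᵢ+n₀ᵢ.
Stratum 1 (Low): n₁ = 211, n₀ = 86, n = 297; a·n₀/n = 18·86/297 = 5.2121; c·n₁/n = 19·211/297 = 13.4983
Stratum 2 (Middle): n₁ = 325, n₀ = 199, n = 524; a·n₀/n = 63·199/524 = 23.9256; c·n₁/n = 86·325/524 = 53.3397
Stratum 3 (High): n₁ = 306, n₀ = 93, n = 399; a·n₀/n = 15·93/399 = 3.4962; c·n₁/n = 12·306/399 = 9.2030
RR_MH = (5.2121 + 23.9256 + 3.4962) / (13.4983 + 53.3397 + 9.2030) = 32.6339 / 76.0410 = 0.42916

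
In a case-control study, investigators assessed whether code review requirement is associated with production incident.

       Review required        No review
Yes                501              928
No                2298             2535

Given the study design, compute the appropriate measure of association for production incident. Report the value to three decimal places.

Reading the table with exposure as columns: a = 501 (Review required, case), b = 2298 (Review required, non-case), c = 928 (No review, case), d = 2535.
This is a case-control study: participants were sampled on outcome status, so risks in the source population cannot be estimated directly — relative risk is not valid here. The odds ratio is the appropriate measure.
OR = (a·d)/(b·c) = (501 × 2535) / (2298 × 928) = 1270035 / 2132544 = 0.59555

0.596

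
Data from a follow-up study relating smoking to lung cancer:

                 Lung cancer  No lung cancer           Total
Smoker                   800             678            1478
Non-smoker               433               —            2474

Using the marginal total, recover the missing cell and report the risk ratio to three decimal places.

3.093

The missing cell is in the unexposed row: 2474 − 433 = 2041.
So a = 800, b = 678, c = 433, d = 2041.
RR = [a/(a+b)] / [c/(c+d)] = (800/1478) / (433/2474) = 0.54127/0.17502 = 3.09263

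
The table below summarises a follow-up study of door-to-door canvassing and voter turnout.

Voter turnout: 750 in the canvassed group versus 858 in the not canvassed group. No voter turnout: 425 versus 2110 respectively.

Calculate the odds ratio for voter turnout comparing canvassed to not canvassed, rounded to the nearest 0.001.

4.340

From the description: a = 750, b = 425, c = 858, d = 2110.
OR = (a·d)/(b·c) = (750 × 2110) / (425 × 858) = 1582500 / 364650 = 4.33978
The odds of voter turnout are about 4.34 times as high in the canvassed group.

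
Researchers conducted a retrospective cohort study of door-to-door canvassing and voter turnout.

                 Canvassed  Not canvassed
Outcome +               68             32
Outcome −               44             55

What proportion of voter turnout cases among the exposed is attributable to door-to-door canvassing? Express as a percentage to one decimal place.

39.4

Reading the table with exposure as columns: a = 68 (Canvassed, case), b = 44 (Canvassed, non-case), c = 32 (Not canvassed, case), d = 55.
Risk in exposed = 68/112 = 0.60714; risk in unexposed = 32/87 = 0.36782.
RR = 0.60714/0.36782 = 1.65067
AR% = (RR − 1)/RR × 100 = (1.65067 − 1)/1.65067 × 100 = 39.4185%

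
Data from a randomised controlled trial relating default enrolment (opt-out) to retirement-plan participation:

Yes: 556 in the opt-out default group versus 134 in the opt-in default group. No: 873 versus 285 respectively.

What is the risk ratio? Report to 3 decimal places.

1.217

From the description: a = 556, b = 873, c = 134, d = 285.
Risk in exposed = 556/1429 = 0.38908; risk in unexposed = 134/419 = 0.31981.
RR = 0.38908 / 0.31981 = 1.21661
The risk among the exposed is 1.22 times that among the unexposed.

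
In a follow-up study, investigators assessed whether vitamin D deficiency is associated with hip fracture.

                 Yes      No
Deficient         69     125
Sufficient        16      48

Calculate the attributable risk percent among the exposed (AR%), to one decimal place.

29.7

Cells: a = 69, b = 125, c = 16, d = 48.
Risk in exposed = 69/194 = 0.35567; risk in unexposed = 16/64 = 0.25000.
RR = 0.35567/0.25000 = 1.42268
AR% = (RR − 1)/RR × 100 = (1.42268 − 1)/1.42268 × 100 = 29.7101%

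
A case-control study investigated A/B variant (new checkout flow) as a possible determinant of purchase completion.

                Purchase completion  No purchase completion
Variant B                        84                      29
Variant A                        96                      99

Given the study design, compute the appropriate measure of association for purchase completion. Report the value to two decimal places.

Cells: a = 84, b = 29, c = 96, d = 99.
This is a case-control study: participants were sampled on outcome status, so risks in the source population cannot be estimated directly — relative risk is not valid here. The odds ratio is the appropriate measure.
OR = (a·d)/(b·c) = (84 × 99) / (29 × 96) = 8316 / 2784 = 2.98707

2.99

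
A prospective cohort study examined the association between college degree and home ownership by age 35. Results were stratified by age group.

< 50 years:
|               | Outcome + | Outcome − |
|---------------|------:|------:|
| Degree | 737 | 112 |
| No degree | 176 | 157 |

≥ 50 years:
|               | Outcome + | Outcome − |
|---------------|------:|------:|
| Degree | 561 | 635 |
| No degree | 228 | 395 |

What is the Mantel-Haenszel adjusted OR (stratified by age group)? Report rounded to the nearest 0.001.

2.282

OR_MH = Σ(aᵢdᵢ/nᵢ) / Σ(bᵢcᵢ/nᵢ), where nᵢ is the stratum total.
Stratum 1 (< 50 years): n = 1182; a·d/n = 737·157/1182 = 97.8926; b·c/n = 112·176/1182 = 16.6768
Stratum 2 (≥ 50 years): n = 1819; a·d/n = 561·395/1819 = 121.8224; b·c/n = 635·228/1819 = 79.5932
OR_MH = (97.8926 + 121.8224) / (16.6768 + 79.5932) = 219.7150 / 96.2700 = 2.28228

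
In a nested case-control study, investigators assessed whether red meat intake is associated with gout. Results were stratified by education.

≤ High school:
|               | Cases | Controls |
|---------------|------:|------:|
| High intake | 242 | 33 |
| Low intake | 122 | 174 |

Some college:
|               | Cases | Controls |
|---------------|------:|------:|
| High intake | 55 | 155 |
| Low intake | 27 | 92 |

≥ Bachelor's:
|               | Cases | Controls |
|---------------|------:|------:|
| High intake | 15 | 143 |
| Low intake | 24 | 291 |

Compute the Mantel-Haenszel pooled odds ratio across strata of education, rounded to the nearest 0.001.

OR_MH = Σ(aᵢdᵢ/nᵢ) / Σ(bᵢcᵢ/nᵢ), where nᵢ is the stratum total.
Stratum 1 (≤ High school): n = 571; a·d/n = 242·174/571 = 73.7443; b·c/n = 33·122/571 = 7.0508
Stratum 2 (Some college): n = 329; a·d/n = 55·92/329 = 15.3799; b·c/n = 155·27/329 = 12.7204
Stratum 3 (≥ Bachelor's): n = 473; a·d/n = 15·291/473 = 9.2283; b·c/n = 143·24/473 = 7.2558
OR_MH = (73.7443 + 15.3799 + 9.2283) / (7.0508 + 12.7204 + 7.2558) = 98.3526 / 27.0270 = 3.63905

3.639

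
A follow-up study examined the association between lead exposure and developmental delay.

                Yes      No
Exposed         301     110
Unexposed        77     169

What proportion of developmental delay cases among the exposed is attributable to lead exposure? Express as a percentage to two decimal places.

Cells: a = 301, b = 110, c = 77, d = 169.
Risk in exposed = 301/411 = 0.73236; risk in unexposed = 77/246 = 0.31301.
RR = 0.73236/0.31301 = 2.33975
AR% = (RR − 1)/RR × 100 = (2.33975 − 1)/2.33975 × 100 = 57.2604%

57.26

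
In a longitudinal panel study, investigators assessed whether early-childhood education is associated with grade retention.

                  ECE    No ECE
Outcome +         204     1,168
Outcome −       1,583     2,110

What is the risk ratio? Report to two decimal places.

0.32

Reading the table with exposure as columns: a = 204 (ECE, case), b = 1583 (ECE, non-case), c = 1168 (No ECE, case), d = 2110.
Risk in exposed = 204/1787 = 0.11416; risk in unexposed = 1168/3278 = 0.35631.
RR = 0.11416 / 0.35631 = 0.32038
The risk is 68% lower among the exposed than among the unexposed.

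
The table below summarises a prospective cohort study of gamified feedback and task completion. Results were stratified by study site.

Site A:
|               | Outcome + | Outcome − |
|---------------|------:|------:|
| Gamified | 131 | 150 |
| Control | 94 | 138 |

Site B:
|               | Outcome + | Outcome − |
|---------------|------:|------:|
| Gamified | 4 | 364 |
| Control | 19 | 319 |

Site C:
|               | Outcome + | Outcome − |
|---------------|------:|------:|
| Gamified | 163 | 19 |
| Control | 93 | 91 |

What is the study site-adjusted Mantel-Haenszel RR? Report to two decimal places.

RR_MH = Σ(aᵢ·n₀ᵢ/nᵢ) / Σ(cᵢ·n₁ᵢ/nᵢ), with n₁ᵢ = aᵢ+bᵢ (exposed), n₀ᵢ = cᵢ+dᵢ (unexposed), nᵢ = n₁ᵢ+n₀ᵢ.
Stratum 1 (Site A): n₁ = 281, n₀ = 232, n = 513; a·n₀/n = 131·232/513 = 59.2437; c·n₁/n = 94·281/513 = 51.4893
Stratum 2 (Site B): n₁ = 368, n₀ = 338, n = 706; a·n₀/n = 4·338/706 = 1.9150; c·n₁/n = 19·368/706 = 9.9037
Stratum 3 (Site C): n₁ = 182, n₀ = 184, n = 366; a·n₀/n = 163·184/366 = 81.9454; c·n₁/n = 93·182/366 = 46.2459
RR_MH = (59.2437 + 1.9150 + 81.9454) / (51.4893 + 9.9037 + 46.2459) = 143.1040 / 107.6389 = 1.32948

1.33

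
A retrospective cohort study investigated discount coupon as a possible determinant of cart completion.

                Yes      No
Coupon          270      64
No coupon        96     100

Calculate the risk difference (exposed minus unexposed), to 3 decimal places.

Cells: a = 270, b = 64, c = 96, d = 100.
Risk in exposed = 270/334 = 0.808383; risk in unexposed = 96/196 = 0.489796.
Risk difference = 0.808383 − 0.489796 = 0.318587

0.319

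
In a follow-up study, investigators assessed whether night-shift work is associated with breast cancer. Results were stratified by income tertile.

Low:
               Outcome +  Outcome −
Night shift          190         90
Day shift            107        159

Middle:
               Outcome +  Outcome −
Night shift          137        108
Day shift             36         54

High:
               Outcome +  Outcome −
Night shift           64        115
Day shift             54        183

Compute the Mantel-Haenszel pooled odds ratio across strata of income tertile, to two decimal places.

2.39

OR_MH = Σ(aᵢdᵢ/nᵢ) / Σ(bᵢcᵢ/nᵢ), where nᵢ is the stratum total.
Stratum 1 (Low): n = 546; a·d/n = 190·159/546 = 55.3297; b·c/n = 90·107/546 = 17.6374
Stratum 2 (Middle): n = 335; a·d/n = 137·54/335 = 22.0836; b·c/n = 108·36/335 = 11.6060
Stratum 3 (High): n = 416; a·d/n = 64·183/416 = 28.1538; b·c/n = 115·54/416 = 14.9279
OR_MH = (55.3297 + 22.0836 + 28.1538) / (17.6374 + 11.6060 + 14.9279) = 105.5671 / 44.1712 = 2.38995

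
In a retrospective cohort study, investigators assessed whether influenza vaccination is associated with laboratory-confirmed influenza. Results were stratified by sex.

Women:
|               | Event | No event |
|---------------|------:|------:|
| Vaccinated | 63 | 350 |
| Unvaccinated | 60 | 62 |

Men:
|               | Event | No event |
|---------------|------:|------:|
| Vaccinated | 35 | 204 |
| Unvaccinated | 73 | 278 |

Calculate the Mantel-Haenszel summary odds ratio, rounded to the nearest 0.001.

OR_MH = Σ(aᵢdᵢ/nᵢ) / Σ(bᵢcᵢ/nᵢ), where nᵢ is the stratum total.
Stratum 1 (Women): n = 535; a·d/n = 63·62/535 = 7.3009; b·c/n = 350·60/535 = 39.2523
Stratum 2 (Men): n = 590; a·d/n = 35·278/590 = 16.4915; b·c/n = 204·73/590 = 25.2407
OR_MH = (7.3009 + 16.4915) / (39.2523 + 25.2407) = 23.7925 / 64.4930 = 0.36892

0.369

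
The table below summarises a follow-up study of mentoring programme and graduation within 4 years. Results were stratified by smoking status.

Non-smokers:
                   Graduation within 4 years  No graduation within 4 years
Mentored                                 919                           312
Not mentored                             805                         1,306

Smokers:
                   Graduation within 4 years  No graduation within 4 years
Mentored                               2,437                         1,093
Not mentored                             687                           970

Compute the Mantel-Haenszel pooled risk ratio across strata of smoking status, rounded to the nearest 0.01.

RR_MH = Σ(aᵢ·n₀ᵢ/nᵢ) / Σ(cᵢ·n₁ᵢ/nᵢ), with n₁ᵢ = aᵢ+bᵢ (exposed), n₀ᵢ = cᵢ+dᵢ (unexposed), nᵢ = n₁ᵢ+n₀ᵢ.
Stratum 1 (Non-smokers): n₁ = 1231, n₀ = 2111, n = 3342; a·n₀/n = 919·2111/3342 = 580.4934; c·n₁/n = 805·1231/3342 = 296.5156
Stratum 2 (Smokers): n₁ = 3530, n₀ = 1657, n = 5187; a·n₀/n = 2437·1657/5187 = 778.5057; c·n₁/n = 687·3530/5187 = 467.5361
RR_MH = (580.4934 + 778.5057) / (296.5156 + 467.5361) = 1358.9991 / 764.0517 = 1.77867

1.78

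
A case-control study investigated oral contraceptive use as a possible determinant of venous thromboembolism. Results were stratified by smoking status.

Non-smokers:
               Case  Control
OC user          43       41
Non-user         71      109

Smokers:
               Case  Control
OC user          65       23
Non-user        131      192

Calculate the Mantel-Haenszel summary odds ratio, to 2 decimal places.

2.62

OR_MH = Σ(aᵢdᵢ/nᵢ) / Σ(bᵢcᵢ/nᵢ), where nᵢ is the stratum total.
Stratum 1 (Non-smokers): n = 264; a·d/n = 43·109/264 = 17.7538; b·c/n = 41·71/264 = 11.0265
Stratum 2 (Smokers): n = 411; a·d/n = 65·192/411 = 30.3650; b·c/n = 23·131/411 = 7.3309
OR_MH = (17.7538 + 30.3650) / (11.0265 + 7.3309) = 48.1188 / 18.3574 = 2.62122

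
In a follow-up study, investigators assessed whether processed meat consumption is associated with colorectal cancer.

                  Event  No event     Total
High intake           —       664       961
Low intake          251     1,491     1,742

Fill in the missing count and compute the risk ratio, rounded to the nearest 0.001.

The missing cell is in the exposed row: 961 − 664 = 297.
So a = 297, b = 664, c = 251, d = 1491.
RR = [a/(a+b)] / [c/(c+d)] = (297/961) / (251/1742) = 0.30905/0.14409 = 2.14490

2.145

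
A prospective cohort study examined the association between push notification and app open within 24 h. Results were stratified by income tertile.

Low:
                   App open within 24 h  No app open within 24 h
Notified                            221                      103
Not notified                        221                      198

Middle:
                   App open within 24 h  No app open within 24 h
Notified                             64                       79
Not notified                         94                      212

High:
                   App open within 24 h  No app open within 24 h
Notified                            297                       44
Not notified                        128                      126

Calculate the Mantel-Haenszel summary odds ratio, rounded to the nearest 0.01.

2.68

OR_MH = Σ(aᵢdᵢ/nᵢ) / Σ(bᵢcᵢ/nᵢ), where nᵢ is the stratum total.
Stratum 1 (Low): n = 743; a·d/n = 221·198/743 = 58.8937; b·c/n = 103·221/743 = 30.6366
Stratum 2 (Middle): n = 449; a·d/n = 64·212/449 = 30.2183; b·c/n = 79·94/449 = 16.5390
Stratum 3 (High): n = 595; a·d/n = 297·126/595 = 62.8941; b·c/n = 44·128/595 = 9.4655
OR_MH = (58.8937 + 30.2183 + 62.8941) / (30.6366 + 16.5390 + 9.4655) = 152.0061 / 56.6411 = 2.68367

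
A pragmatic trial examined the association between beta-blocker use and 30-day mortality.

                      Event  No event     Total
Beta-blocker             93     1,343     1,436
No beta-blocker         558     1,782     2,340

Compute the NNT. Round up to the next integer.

Risk in treated group = 93/1436 = 0.06476; risk in control = 558/2340 = 0.23846.
Absolute risk reduction = 0.23846 − 0.06476 = 0.17370
NNT = 1 / ARR = 1 / 0.17370 = 5.757 → round up → 6

6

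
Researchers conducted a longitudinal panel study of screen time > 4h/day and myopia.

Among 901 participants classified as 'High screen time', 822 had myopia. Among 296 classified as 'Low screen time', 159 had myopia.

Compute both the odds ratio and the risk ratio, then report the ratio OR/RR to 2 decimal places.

From the description: a = 822, b = 79, c = 159, d = 137.
OR = (822·137)/(79·159) = 112614/12561 = 8.96537
Risk in exposed = 822/901 = 0.91232; risk in unexposed = 159/296 = 0.53716; RR = 1.69841
OR/RR = 8.96537 / 1.69841 = 5.27869
The outcome is not rare, so the OR lies further from 1 than the RR.

5.28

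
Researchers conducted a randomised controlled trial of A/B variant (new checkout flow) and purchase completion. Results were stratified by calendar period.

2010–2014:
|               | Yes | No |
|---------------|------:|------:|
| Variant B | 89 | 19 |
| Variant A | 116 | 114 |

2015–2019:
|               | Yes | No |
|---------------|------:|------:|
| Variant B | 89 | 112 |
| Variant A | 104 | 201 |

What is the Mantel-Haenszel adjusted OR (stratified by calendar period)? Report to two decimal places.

2.21

OR_MH = Σ(aᵢdᵢ/nᵢ) / Σ(bᵢcᵢ/nᵢ), where nᵢ is the stratum total.
Stratum 1 (2010–2014): n = 338; a·d/n = 89·114/338 = 30.0178; b·c/n = 19·116/338 = 6.5207
Stratum 2 (2015–2019): n = 506; a·d/n = 89·201/506 = 35.3538; b·c/n = 112·104/506 = 23.0198
OR_MH = (30.0178 + 35.3538) / (6.5207 + 23.0198) = 65.3715 / 29.5405 = 2.21295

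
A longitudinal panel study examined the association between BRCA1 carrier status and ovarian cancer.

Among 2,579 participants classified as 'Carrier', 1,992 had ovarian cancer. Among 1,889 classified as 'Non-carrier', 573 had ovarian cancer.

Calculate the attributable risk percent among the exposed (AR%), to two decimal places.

60.73

From the description: a = 1992, b = 587, c = 573, d = 1316.
Risk in exposed = 1992/2579 = 0.77239; risk in unexposed = 573/1889 = 0.30334.
RR = 0.77239/0.30334 = 2.54633
AR% = (RR − 1)/RR × 100 = (2.54633 − 1)/2.54633 × 100 = 60.7279%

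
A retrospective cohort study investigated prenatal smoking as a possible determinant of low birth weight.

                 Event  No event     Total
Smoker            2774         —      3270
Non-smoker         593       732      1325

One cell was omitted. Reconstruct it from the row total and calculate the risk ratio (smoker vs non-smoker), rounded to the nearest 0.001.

The missing cell is in the exposed row: 3270 − 2774 = 496.
So a = 2774, b = 496, c = 593, d = 732.
RR = [a/(a+b)] / [c/(c+d)] = (2774/3270) / (593/1325) = 0.84832/0.44755 = 1.89548

1.895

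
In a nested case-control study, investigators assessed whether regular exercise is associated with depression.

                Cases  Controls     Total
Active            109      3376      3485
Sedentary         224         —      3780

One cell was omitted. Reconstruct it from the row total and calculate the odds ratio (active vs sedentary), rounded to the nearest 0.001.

0.513

The missing cell is in the unexposed row: 3780 − 224 = 3556.
So a = 109, b = 3376, c = 224, d = 3556.
OR = (a·d)/(b·c) = (109 × 3556) / (3376 × 224) = 387604 / 756224 = 0.51255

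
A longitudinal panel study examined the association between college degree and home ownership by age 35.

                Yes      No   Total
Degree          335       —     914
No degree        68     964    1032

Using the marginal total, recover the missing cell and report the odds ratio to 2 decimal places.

8.20

The missing cell is in the exposed row: 914 − 335 = 579.
So a = 335, b = 579, c = 68, d = 964.
OR = (a·d)/(b·c) = (335 × 964) / (579 × 68) = 322940 / 39372 = 8.20228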